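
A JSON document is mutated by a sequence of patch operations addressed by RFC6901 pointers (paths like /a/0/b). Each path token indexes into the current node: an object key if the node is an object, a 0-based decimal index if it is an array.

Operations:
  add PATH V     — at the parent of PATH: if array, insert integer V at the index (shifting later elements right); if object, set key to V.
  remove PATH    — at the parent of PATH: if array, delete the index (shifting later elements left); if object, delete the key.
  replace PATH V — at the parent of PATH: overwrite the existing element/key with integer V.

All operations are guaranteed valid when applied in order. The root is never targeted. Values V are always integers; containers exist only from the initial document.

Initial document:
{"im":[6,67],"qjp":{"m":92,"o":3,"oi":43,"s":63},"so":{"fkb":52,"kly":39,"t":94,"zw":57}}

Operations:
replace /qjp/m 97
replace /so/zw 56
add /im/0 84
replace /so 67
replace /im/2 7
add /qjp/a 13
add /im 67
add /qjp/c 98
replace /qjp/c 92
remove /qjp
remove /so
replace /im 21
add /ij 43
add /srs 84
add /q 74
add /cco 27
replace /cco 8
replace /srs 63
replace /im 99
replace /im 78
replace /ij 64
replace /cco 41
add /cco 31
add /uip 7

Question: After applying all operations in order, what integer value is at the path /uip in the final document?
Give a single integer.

After op 1 (replace /qjp/m 97): {"im":[6,67],"qjp":{"m":97,"o":3,"oi":43,"s":63},"so":{"fkb":52,"kly":39,"t":94,"zw":57}}
After op 2 (replace /so/zw 56): {"im":[6,67],"qjp":{"m":97,"o":3,"oi":43,"s":63},"so":{"fkb":52,"kly":39,"t":94,"zw":56}}
After op 3 (add /im/0 84): {"im":[84,6,67],"qjp":{"m":97,"o":3,"oi":43,"s":63},"so":{"fkb":52,"kly":39,"t":94,"zw":56}}
After op 4 (replace /so 67): {"im":[84,6,67],"qjp":{"m":97,"o":3,"oi":43,"s":63},"so":67}
After op 5 (replace /im/2 7): {"im":[84,6,7],"qjp":{"m":97,"o":3,"oi":43,"s":63},"so":67}
After op 6 (add /qjp/a 13): {"im":[84,6,7],"qjp":{"a":13,"m":97,"o":3,"oi":43,"s":63},"so":67}
After op 7 (add /im 67): {"im":67,"qjp":{"a":13,"m":97,"o":3,"oi":43,"s":63},"so":67}
After op 8 (add /qjp/c 98): {"im":67,"qjp":{"a":13,"c":98,"m":97,"o":3,"oi":43,"s":63},"so":67}
After op 9 (replace /qjp/c 92): {"im":67,"qjp":{"a":13,"c":92,"m":97,"o":3,"oi":43,"s":63},"so":67}
After op 10 (remove /qjp): {"im":67,"so":67}
After op 11 (remove /so): {"im":67}
After op 12 (replace /im 21): {"im":21}
After op 13 (add /ij 43): {"ij":43,"im":21}
After op 14 (add /srs 84): {"ij":43,"im":21,"srs":84}
After op 15 (add /q 74): {"ij":43,"im":21,"q":74,"srs":84}
After op 16 (add /cco 27): {"cco":27,"ij":43,"im":21,"q":74,"srs":84}
After op 17 (replace /cco 8): {"cco":8,"ij":43,"im":21,"q":74,"srs":84}
After op 18 (replace /srs 63): {"cco":8,"ij":43,"im":21,"q":74,"srs":63}
After op 19 (replace /im 99): {"cco":8,"ij":43,"im":99,"q":74,"srs":63}
After op 20 (replace /im 78): {"cco":8,"ij":43,"im":78,"q":74,"srs":63}
After op 21 (replace /ij 64): {"cco":8,"ij":64,"im":78,"q":74,"srs":63}
After op 22 (replace /cco 41): {"cco":41,"ij":64,"im":78,"q":74,"srs":63}
After op 23 (add /cco 31): {"cco":31,"ij":64,"im":78,"q":74,"srs":63}
After op 24 (add /uip 7): {"cco":31,"ij":64,"im":78,"q":74,"srs":63,"uip":7}
Value at /uip: 7

Answer: 7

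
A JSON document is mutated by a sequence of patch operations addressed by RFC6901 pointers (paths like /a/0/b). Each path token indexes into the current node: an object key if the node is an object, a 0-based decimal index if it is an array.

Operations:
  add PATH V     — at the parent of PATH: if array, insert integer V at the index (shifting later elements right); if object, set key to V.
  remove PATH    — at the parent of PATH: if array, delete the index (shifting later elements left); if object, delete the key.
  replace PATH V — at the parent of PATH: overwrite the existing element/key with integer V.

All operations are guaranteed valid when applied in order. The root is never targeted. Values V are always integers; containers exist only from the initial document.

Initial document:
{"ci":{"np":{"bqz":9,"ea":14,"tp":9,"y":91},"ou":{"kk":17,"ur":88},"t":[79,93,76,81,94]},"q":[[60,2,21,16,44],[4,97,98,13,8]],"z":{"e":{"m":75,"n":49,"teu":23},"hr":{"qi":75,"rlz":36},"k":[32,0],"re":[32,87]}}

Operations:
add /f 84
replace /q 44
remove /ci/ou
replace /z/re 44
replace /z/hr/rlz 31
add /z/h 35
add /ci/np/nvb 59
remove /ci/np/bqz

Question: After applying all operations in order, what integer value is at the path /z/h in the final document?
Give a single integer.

After op 1 (add /f 84): {"ci":{"np":{"bqz":9,"ea":14,"tp":9,"y":91},"ou":{"kk":17,"ur":88},"t":[79,93,76,81,94]},"f":84,"q":[[60,2,21,16,44],[4,97,98,13,8]],"z":{"e":{"m":75,"n":49,"teu":23},"hr":{"qi":75,"rlz":36},"k":[32,0],"re":[32,87]}}
After op 2 (replace /q 44): {"ci":{"np":{"bqz":9,"ea":14,"tp":9,"y":91},"ou":{"kk":17,"ur":88},"t":[79,93,76,81,94]},"f":84,"q":44,"z":{"e":{"m":75,"n":49,"teu":23},"hr":{"qi":75,"rlz":36},"k":[32,0],"re":[32,87]}}
After op 3 (remove /ci/ou): {"ci":{"np":{"bqz":9,"ea":14,"tp":9,"y":91},"t":[79,93,76,81,94]},"f":84,"q":44,"z":{"e":{"m":75,"n":49,"teu":23},"hr":{"qi":75,"rlz":36},"k":[32,0],"re":[32,87]}}
After op 4 (replace /z/re 44): {"ci":{"np":{"bqz":9,"ea":14,"tp":9,"y":91},"t":[79,93,76,81,94]},"f":84,"q":44,"z":{"e":{"m":75,"n":49,"teu":23},"hr":{"qi":75,"rlz":36},"k":[32,0],"re":44}}
After op 5 (replace /z/hr/rlz 31): {"ci":{"np":{"bqz":9,"ea":14,"tp":9,"y":91},"t":[79,93,76,81,94]},"f":84,"q":44,"z":{"e":{"m":75,"n":49,"teu":23},"hr":{"qi":75,"rlz":31},"k":[32,0],"re":44}}
After op 6 (add /z/h 35): {"ci":{"np":{"bqz":9,"ea":14,"tp":9,"y":91},"t":[79,93,76,81,94]},"f":84,"q":44,"z":{"e":{"m":75,"n":49,"teu":23},"h":35,"hr":{"qi":75,"rlz":31},"k":[32,0],"re":44}}
After op 7 (add /ci/np/nvb 59): {"ci":{"np":{"bqz":9,"ea":14,"nvb":59,"tp":9,"y":91},"t":[79,93,76,81,94]},"f":84,"q":44,"z":{"e":{"m":75,"n":49,"teu":23},"h":35,"hr":{"qi":75,"rlz":31},"k":[32,0],"re":44}}
After op 8 (remove /ci/np/bqz): {"ci":{"np":{"ea":14,"nvb":59,"tp":9,"y":91},"t":[79,93,76,81,94]},"f":84,"q":44,"z":{"e":{"m":75,"n":49,"teu":23},"h":35,"hr":{"qi":75,"rlz":31},"k":[32,0],"re":44}}
Value at /z/h: 35

Answer: 35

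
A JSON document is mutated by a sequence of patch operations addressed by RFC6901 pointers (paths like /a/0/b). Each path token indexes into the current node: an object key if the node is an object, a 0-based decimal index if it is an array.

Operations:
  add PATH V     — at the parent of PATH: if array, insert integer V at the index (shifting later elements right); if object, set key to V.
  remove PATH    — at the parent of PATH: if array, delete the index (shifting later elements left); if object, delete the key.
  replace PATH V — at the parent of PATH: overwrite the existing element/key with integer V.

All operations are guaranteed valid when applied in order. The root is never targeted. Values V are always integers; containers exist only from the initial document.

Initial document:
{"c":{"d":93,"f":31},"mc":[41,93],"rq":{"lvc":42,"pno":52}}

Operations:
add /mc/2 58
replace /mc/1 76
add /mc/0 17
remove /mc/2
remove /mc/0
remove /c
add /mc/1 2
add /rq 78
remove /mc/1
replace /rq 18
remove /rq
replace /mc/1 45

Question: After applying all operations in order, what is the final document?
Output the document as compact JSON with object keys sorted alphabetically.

Answer: {"mc":[41,45]}

Derivation:
After op 1 (add /mc/2 58): {"c":{"d":93,"f":31},"mc":[41,93,58],"rq":{"lvc":42,"pno":52}}
After op 2 (replace /mc/1 76): {"c":{"d":93,"f":31},"mc":[41,76,58],"rq":{"lvc":42,"pno":52}}
After op 3 (add /mc/0 17): {"c":{"d":93,"f":31},"mc":[17,41,76,58],"rq":{"lvc":42,"pno":52}}
After op 4 (remove /mc/2): {"c":{"d":93,"f":31},"mc":[17,41,58],"rq":{"lvc":42,"pno":52}}
After op 5 (remove /mc/0): {"c":{"d":93,"f":31},"mc":[41,58],"rq":{"lvc":42,"pno":52}}
After op 6 (remove /c): {"mc":[41,58],"rq":{"lvc":42,"pno":52}}
After op 7 (add /mc/1 2): {"mc":[41,2,58],"rq":{"lvc":42,"pno":52}}
After op 8 (add /rq 78): {"mc":[41,2,58],"rq":78}
After op 9 (remove /mc/1): {"mc":[41,58],"rq":78}
After op 10 (replace /rq 18): {"mc":[41,58],"rq":18}
After op 11 (remove /rq): {"mc":[41,58]}
After op 12 (replace /mc/1 45): {"mc":[41,45]}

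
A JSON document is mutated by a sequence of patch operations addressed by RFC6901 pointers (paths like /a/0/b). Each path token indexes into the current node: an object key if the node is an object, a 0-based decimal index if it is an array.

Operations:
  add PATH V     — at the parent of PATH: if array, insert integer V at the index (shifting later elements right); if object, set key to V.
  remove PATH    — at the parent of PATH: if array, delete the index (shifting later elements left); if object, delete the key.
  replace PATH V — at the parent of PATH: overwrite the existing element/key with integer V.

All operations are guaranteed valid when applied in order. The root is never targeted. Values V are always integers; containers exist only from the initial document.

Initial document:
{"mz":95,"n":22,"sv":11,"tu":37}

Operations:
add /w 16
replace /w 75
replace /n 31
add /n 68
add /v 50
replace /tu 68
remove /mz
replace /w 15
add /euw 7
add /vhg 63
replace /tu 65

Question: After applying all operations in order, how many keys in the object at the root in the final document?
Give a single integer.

Answer: 7

Derivation:
After op 1 (add /w 16): {"mz":95,"n":22,"sv":11,"tu":37,"w":16}
After op 2 (replace /w 75): {"mz":95,"n":22,"sv":11,"tu":37,"w":75}
After op 3 (replace /n 31): {"mz":95,"n":31,"sv":11,"tu":37,"w":75}
After op 4 (add /n 68): {"mz":95,"n":68,"sv":11,"tu":37,"w":75}
After op 5 (add /v 50): {"mz":95,"n":68,"sv":11,"tu":37,"v":50,"w":75}
After op 6 (replace /tu 68): {"mz":95,"n":68,"sv":11,"tu":68,"v":50,"w":75}
After op 7 (remove /mz): {"n":68,"sv":11,"tu":68,"v":50,"w":75}
After op 8 (replace /w 15): {"n":68,"sv":11,"tu":68,"v":50,"w":15}
After op 9 (add /euw 7): {"euw":7,"n":68,"sv":11,"tu":68,"v":50,"w":15}
After op 10 (add /vhg 63): {"euw":7,"n":68,"sv":11,"tu":68,"v":50,"vhg":63,"w":15}
After op 11 (replace /tu 65): {"euw":7,"n":68,"sv":11,"tu":65,"v":50,"vhg":63,"w":15}
Size at the root: 7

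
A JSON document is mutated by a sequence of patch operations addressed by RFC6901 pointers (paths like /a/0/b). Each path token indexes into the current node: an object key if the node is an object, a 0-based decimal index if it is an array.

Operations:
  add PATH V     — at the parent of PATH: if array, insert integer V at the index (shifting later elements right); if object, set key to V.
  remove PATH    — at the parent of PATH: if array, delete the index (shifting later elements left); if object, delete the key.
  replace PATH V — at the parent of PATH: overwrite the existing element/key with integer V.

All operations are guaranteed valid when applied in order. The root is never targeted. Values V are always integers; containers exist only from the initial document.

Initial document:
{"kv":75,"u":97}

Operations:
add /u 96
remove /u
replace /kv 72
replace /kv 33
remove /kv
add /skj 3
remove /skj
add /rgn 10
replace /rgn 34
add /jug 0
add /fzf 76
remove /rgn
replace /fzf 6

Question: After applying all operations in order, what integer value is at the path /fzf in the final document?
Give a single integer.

After op 1 (add /u 96): {"kv":75,"u":96}
After op 2 (remove /u): {"kv":75}
After op 3 (replace /kv 72): {"kv":72}
After op 4 (replace /kv 33): {"kv":33}
After op 5 (remove /kv): {}
After op 6 (add /skj 3): {"skj":3}
After op 7 (remove /skj): {}
After op 8 (add /rgn 10): {"rgn":10}
After op 9 (replace /rgn 34): {"rgn":34}
After op 10 (add /jug 0): {"jug":0,"rgn":34}
After op 11 (add /fzf 76): {"fzf":76,"jug":0,"rgn":34}
After op 12 (remove /rgn): {"fzf":76,"jug":0}
After op 13 (replace /fzf 6): {"fzf":6,"jug":0}
Value at /fzf: 6

Answer: 6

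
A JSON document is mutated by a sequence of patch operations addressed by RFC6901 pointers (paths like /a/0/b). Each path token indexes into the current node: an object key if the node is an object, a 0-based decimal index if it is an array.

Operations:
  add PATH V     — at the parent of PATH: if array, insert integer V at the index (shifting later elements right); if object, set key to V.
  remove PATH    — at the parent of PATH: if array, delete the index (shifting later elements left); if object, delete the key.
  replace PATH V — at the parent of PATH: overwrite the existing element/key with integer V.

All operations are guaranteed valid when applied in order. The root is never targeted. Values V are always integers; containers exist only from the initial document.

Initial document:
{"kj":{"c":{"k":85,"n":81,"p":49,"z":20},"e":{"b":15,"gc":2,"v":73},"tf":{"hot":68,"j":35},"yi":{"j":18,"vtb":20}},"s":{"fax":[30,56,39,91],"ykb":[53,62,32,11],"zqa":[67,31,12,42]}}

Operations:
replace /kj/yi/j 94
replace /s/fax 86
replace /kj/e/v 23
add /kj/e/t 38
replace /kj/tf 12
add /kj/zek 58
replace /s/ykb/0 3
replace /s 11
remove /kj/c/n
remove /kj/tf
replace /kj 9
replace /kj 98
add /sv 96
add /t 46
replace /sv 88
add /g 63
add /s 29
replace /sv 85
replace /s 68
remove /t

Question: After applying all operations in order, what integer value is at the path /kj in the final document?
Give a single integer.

Answer: 98

Derivation:
After op 1 (replace /kj/yi/j 94): {"kj":{"c":{"k":85,"n":81,"p":49,"z":20},"e":{"b":15,"gc":2,"v":73},"tf":{"hot":68,"j":35},"yi":{"j":94,"vtb":20}},"s":{"fax":[30,56,39,91],"ykb":[53,62,32,11],"zqa":[67,31,12,42]}}
After op 2 (replace /s/fax 86): {"kj":{"c":{"k":85,"n":81,"p":49,"z":20},"e":{"b":15,"gc":2,"v":73},"tf":{"hot":68,"j":35},"yi":{"j":94,"vtb":20}},"s":{"fax":86,"ykb":[53,62,32,11],"zqa":[67,31,12,42]}}
After op 3 (replace /kj/e/v 23): {"kj":{"c":{"k":85,"n":81,"p":49,"z":20},"e":{"b":15,"gc":2,"v":23},"tf":{"hot":68,"j":35},"yi":{"j":94,"vtb":20}},"s":{"fax":86,"ykb":[53,62,32,11],"zqa":[67,31,12,42]}}
After op 4 (add /kj/e/t 38): {"kj":{"c":{"k":85,"n":81,"p":49,"z":20},"e":{"b":15,"gc":2,"t":38,"v":23},"tf":{"hot":68,"j":35},"yi":{"j":94,"vtb":20}},"s":{"fax":86,"ykb":[53,62,32,11],"zqa":[67,31,12,42]}}
After op 5 (replace /kj/tf 12): {"kj":{"c":{"k":85,"n":81,"p":49,"z":20},"e":{"b":15,"gc":2,"t":38,"v":23},"tf":12,"yi":{"j":94,"vtb":20}},"s":{"fax":86,"ykb":[53,62,32,11],"zqa":[67,31,12,42]}}
After op 6 (add /kj/zek 58): {"kj":{"c":{"k":85,"n":81,"p":49,"z":20},"e":{"b":15,"gc":2,"t":38,"v":23},"tf":12,"yi":{"j":94,"vtb":20},"zek":58},"s":{"fax":86,"ykb":[53,62,32,11],"zqa":[67,31,12,42]}}
After op 7 (replace /s/ykb/0 3): {"kj":{"c":{"k":85,"n":81,"p":49,"z":20},"e":{"b":15,"gc":2,"t":38,"v":23},"tf":12,"yi":{"j":94,"vtb":20},"zek":58},"s":{"fax":86,"ykb":[3,62,32,11],"zqa":[67,31,12,42]}}
After op 8 (replace /s 11): {"kj":{"c":{"k":85,"n":81,"p":49,"z":20},"e":{"b":15,"gc":2,"t":38,"v":23},"tf":12,"yi":{"j":94,"vtb":20},"zek":58},"s":11}
After op 9 (remove /kj/c/n): {"kj":{"c":{"k":85,"p":49,"z":20},"e":{"b":15,"gc":2,"t":38,"v":23},"tf":12,"yi":{"j":94,"vtb":20},"zek":58},"s":11}
After op 10 (remove /kj/tf): {"kj":{"c":{"k":85,"p":49,"z":20},"e":{"b":15,"gc":2,"t":38,"v":23},"yi":{"j":94,"vtb":20},"zek":58},"s":11}
After op 11 (replace /kj 9): {"kj":9,"s":11}
After op 12 (replace /kj 98): {"kj":98,"s":11}
After op 13 (add /sv 96): {"kj":98,"s":11,"sv":96}
After op 14 (add /t 46): {"kj":98,"s":11,"sv":96,"t":46}
After op 15 (replace /sv 88): {"kj":98,"s":11,"sv":88,"t":46}
After op 16 (add /g 63): {"g":63,"kj":98,"s":11,"sv":88,"t":46}
After op 17 (add /s 29): {"g":63,"kj":98,"s":29,"sv":88,"t":46}
After op 18 (replace /sv 85): {"g":63,"kj":98,"s":29,"sv":85,"t":46}
After op 19 (replace /s 68): {"g":63,"kj":98,"s":68,"sv":85,"t":46}
After op 20 (remove /t): {"g":63,"kj":98,"s":68,"sv":85}
Value at /kj: 98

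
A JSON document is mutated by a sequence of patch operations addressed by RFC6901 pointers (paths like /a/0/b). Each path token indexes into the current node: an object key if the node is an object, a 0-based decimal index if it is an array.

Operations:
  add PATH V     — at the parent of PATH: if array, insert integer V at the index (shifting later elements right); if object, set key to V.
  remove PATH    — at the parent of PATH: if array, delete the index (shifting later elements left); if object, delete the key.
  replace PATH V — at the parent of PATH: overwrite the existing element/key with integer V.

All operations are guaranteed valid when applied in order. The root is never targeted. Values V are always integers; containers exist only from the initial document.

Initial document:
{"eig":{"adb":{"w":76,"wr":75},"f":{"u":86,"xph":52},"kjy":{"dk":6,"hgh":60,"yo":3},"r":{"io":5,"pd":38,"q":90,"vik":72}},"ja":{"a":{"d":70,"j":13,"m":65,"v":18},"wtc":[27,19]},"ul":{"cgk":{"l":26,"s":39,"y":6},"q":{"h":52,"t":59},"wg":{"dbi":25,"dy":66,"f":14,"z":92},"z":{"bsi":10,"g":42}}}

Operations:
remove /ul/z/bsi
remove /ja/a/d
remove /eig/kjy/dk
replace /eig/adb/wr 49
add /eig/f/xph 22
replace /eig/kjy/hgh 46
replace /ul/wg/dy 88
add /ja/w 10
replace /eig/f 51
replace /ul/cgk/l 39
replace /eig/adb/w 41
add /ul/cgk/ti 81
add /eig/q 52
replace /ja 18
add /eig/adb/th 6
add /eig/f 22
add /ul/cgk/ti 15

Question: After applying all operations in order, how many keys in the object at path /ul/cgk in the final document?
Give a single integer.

Answer: 4

Derivation:
After op 1 (remove /ul/z/bsi): {"eig":{"adb":{"w":76,"wr":75},"f":{"u":86,"xph":52},"kjy":{"dk":6,"hgh":60,"yo":3},"r":{"io":5,"pd":38,"q":90,"vik":72}},"ja":{"a":{"d":70,"j":13,"m":65,"v":18},"wtc":[27,19]},"ul":{"cgk":{"l":26,"s":39,"y":6},"q":{"h":52,"t":59},"wg":{"dbi":25,"dy":66,"f":14,"z":92},"z":{"g":42}}}
After op 2 (remove /ja/a/d): {"eig":{"adb":{"w":76,"wr":75},"f":{"u":86,"xph":52},"kjy":{"dk":6,"hgh":60,"yo":3},"r":{"io":5,"pd":38,"q":90,"vik":72}},"ja":{"a":{"j":13,"m":65,"v":18},"wtc":[27,19]},"ul":{"cgk":{"l":26,"s":39,"y":6},"q":{"h":52,"t":59},"wg":{"dbi":25,"dy":66,"f":14,"z":92},"z":{"g":42}}}
After op 3 (remove /eig/kjy/dk): {"eig":{"adb":{"w":76,"wr":75},"f":{"u":86,"xph":52},"kjy":{"hgh":60,"yo":3},"r":{"io":5,"pd":38,"q":90,"vik":72}},"ja":{"a":{"j":13,"m":65,"v":18},"wtc":[27,19]},"ul":{"cgk":{"l":26,"s":39,"y":6},"q":{"h":52,"t":59},"wg":{"dbi":25,"dy":66,"f":14,"z":92},"z":{"g":42}}}
After op 4 (replace /eig/adb/wr 49): {"eig":{"adb":{"w":76,"wr":49},"f":{"u":86,"xph":52},"kjy":{"hgh":60,"yo":3},"r":{"io":5,"pd":38,"q":90,"vik":72}},"ja":{"a":{"j":13,"m":65,"v":18},"wtc":[27,19]},"ul":{"cgk":{"l":26,"s":39,"y":6},"q":{"h":52,"t":59},"wg":{"dbi":25,"dy":66,"f":14,"z":92},"z":{"g":42}}}
After op 5 (add /eig/f/xph 22): {"eig":{"adb":{"w":76,"wr":49},"f":{"u":86,"xph":22},"kjy":{"hgh":60,"yo":3},"r":{"io":5,"pd":38,"q":90,"vik":72}},"ja":{"a":{"j":13,"m":65,"v":18},"wtc":[27,19]},"ul":{"cgk":{"l":26,"s":39,"y":6},"q":{"h":52,"t":59},"wg":{"dbi":25,"dy":66,"f":14,"z":92},"z":{"g":42}}}
After op 6 (replace /eig/kjy/hgh 46): {"eig":{"adb":{"w":76,"wr":49},"f":{"u":86,"xph":22},"kjy":{"hgh":46,"yo":3},"r":{"io":5,"pd":38,"q":90,"vik":72}},"ja":{"a":{"j":13,"m":65,"v":18},"wtc":[27,19]},"ul":{"cgk":{"l":26,"s":39,"y":6},"q":{"h":52,"t":59},"wg":{"dbi":25,"dy":66,"f":14,"z":92},"z":{"g":42}}}
After op 7 (replace /ul/wg/dy 88): {"eig":{"adb":{"w":76,"wr":49},"f":{"u":86,"xph":22},"kjy":{"hgh":46,"yo":3},"r":{"io":5,"pd":38,"q":90,"vik":72}},"ja":{"a":{"j":13,"m":65,"v":18},"wtc":[27,19]},"ul":{"cgk":{"l":26,"s":39,"y":6},"q":{"h":52,"t":59},"wg":{"dbi":25,"dy":88,"f":14,"z":92},"z":{"g":42}}}
After op 8 (add /ja/w 10): {"eig":{"adb":{"w":76,"wr":49},"f":{"u":86,"xph":22},"kjy":{"hgh":46,"yo":3},"r":{"io":5,"pd":38,"q":90,"vik":72}},"ja":{"a":{"j":13,"m":65,"v":18},"w":10,"wtc":[27,19]},"ul":{"cgk":{"l":26,"s":39,"y":6},"q":{"h":52,"t":59},"wg":{"dbi":25,"dy":88,"f":14,"z":92},"z":{"g":42}}}
After op 9 (replace /eig/f 51): {"eig":{"adb":{"w":76,"wr":49},"f":51,"kjy":{"hgh":46,"yo":3},"r":{"io":5,"pd":38,"q":90,"vik":72}},"ja":{"a":{"j":13,"m":65,"v":18},"w":10,"wtc":[27,19]},"ul":{"cgk":{"l":26,"s":39,"y":6},"q":{"h":52,"t":59},"wg":{"dbi":25,"dy":88,"f":14,"z":92},"z":{"g":42}}}
After op 10 (replace /ul/cgk/l 39): {"eig":{"adb":{"w":76,"wr":49},"f":51,"kjy":{"hgh":46,"yo":3},"r":{"io":5,"pd":38,"q":90,"vik":72}},"ja":{"a":{"j":13,"m":65,"v":18},"w":10,"wtc":[27,19]},"ul":{"cgk":{"l":39,"s":39,"y":6},"q":{"h":52,"t":59},"wg":{"dbi":25,"dy":88,"f":14,"z":92},"z":{"g":42}}}
After op 11 (replace /eig/adb/w 41): {"eig":{"adb":{"w":41,"wr":49},"f":51,"kjy":{"hgh":46,"yo":3},"r":{"io":5,"pd":38,"q":90,"vik":72}},"ja":{"a":{"j":13,"m":65,"v":18},"w":10,"wtc":[27,19]},"ul":{"cgk":{"l":39,"s":39,"y":6},"q":{"h":52,"t":59},"wg":{"dbi":25,"dy":88,"f":14,"z":92},"z":{"g":42}}}
After op 12 (add /ul/cgk/ti 81): {"eig":{"adb":{"w":41,"wr":49},"f":51,"kjy":{"hgh":46,"yo":3},"r":{"io":5,"pd":38,"q":90,"vik":72}},"ja":{"a":{"j":13,"m":65,"v":18},"w":10,"wtc":[27,19]},"ul":{"cgk":{"l":39,"s":39,"ti":81,"y":6},"q":{"h":52,"t":59},"wg":{"dbi":25,"dy":88,"f":14,"z":92},"z":{"g":42}}}
After op 13 (add /eig/q 52): {"eig":{"adb":{"w":41,"wr":49},"f":51,"kjy":{"hgh":46,"yo":3},"q":52,"r":{"io":5,"pd":38,"q":90,"vik":72}},"ja":{"a":{"j":13,"m":65,"v":18},"w":10,"wtc":[27,19]},"ul":{"cgk":{"l":39,"s":39,"ti":81,"y":6},"q":{"h":52,"t":59},"wg":{"dbi":25,"dy":88,"f":14,"z":92},"z":{"g":42}}}
After op 14 (replace /ja 18): {"eig":{"adb":{"w":41,"wr":49},"f":51,"kjy":{"hgh":46,"yo":3},"q":52,"r":{"io":5,"pd":38,"q":90,"vik":72}},"ja":18,"ul":{"cgk":{"l":39,"s":39,"ti":81,"y":6},"q":{"h":52,"t":59},"wg":{"dbi":25,"dy":88,"f":14,"z":92},"z":{"g":42}}}
After op 15 (add /eig/adb/th 6): {"eig":{"adb":{"th":6,"w":41,"wr":49},"f":51,"kjy":{"hgh":46,"yo":3},"q":52,"r":{"io":5,"pd":38,"q":90,"vik":72}},"ja":18,"ul":{"cgk":{"l":39,"s":39,"ti":81,"y":6},"q":{"h":52,"t":59},"wg":{"dbi":25,"dy":88,"f":14,"z":92},"z":{"g":42}}}
After op 16 (add /eig/f 22): {"eig":{"adb":{"th":6,"w":41,"wr":49},"f":22,"kjy":{"hgh":46,"yo":3},"q":52,"r":{"io":5,"pd":38,"q":90,"vik":72}},"ja":18,"ul":{"cgk":{"l":39,"s":39,"ti":81,"y":6},"q":{"h":52,"t":59},"wg":{"dbi":25,"dy":88,"f":14,"z":92},"z":{"g":42}}}
After op 17 (add /ul/cgk/ti 15): {"eig":{"adb":{"th":6,"w":41,"wr":49},"f":22,"kjy":{"hgh":46,"yo":3},"q":52,"r":{"io":5,"pd":38,"q":90,"vik":72}},"ja":18,"ul":{"cgk":{"l":39,"s":39,"ti":15,"y":6},"q":{"h":52,"t":59},"wg":{"dbi":25,"dy":88,"f":14,"z":92},"z":{"g":42}}}
Size at path /ul/cgk: 4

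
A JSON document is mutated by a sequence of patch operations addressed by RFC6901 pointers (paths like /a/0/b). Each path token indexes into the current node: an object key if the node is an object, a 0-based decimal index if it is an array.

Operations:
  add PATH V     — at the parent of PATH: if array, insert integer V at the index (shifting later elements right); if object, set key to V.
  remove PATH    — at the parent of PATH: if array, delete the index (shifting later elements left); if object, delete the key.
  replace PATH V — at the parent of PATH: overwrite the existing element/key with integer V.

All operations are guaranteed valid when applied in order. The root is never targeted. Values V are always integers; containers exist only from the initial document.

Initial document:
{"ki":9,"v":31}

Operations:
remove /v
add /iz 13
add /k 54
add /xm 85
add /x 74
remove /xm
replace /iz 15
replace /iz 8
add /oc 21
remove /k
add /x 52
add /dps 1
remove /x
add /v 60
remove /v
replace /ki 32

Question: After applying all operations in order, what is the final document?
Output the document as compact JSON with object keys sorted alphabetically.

After op 1 (remove /v): {"ki":9}
After op 2 (add /iz 13): {"iz":13,"ki":9}
After op 3 (add /k 54): {"iz":13,"k":54,"ki":9}
After op 4 (add /xm 85): {"iz":13,"k":54,"ki":9,"xm":85}
After op 5 (add /x 74): {"iz":13,"k":54,"ki":9,"x":74,"xm":85}
After op 6 (remove /xm): {"iz":13,"k":54,"ki":9,"x":74}
After op 7 (replace /iz 15): {"iz":15,"k":54,"ki":9,"x":74}
After op 8 (replace /iz 8): {"iz":8,"k":54,"ki":9,"x":74}
After op 9 (add /oc 21): {"iz":8,"k":54,"ki":9,"oc":21,"x":74}
After op 10 (remove /k): {"iz":8,"ki":9,"oc":21,"x":74}
After op 11 (add /x 52): {"iz":8,"ki":9,"oc":21,"x":52}
After op 12 (add /dps 1): {"dps":1,"iz":8,"ki":9,"oc":21,"x":52}
After op 13 (remove /x): {"dps":1,"iz":8,"ki":9,"oc":21}
After op 14 (add /v 60): {"dps":1,"iz":8,"ki":9,"oc":21,"v":60}
After op 15 (remove /v): {"dps":1,"iz":8,"ki":9,"oc":21}
After op 16 (replace /ki 32): {"dps":1,"iz":8,"ki":32,"oc":21}

Answer: {"dps":1,"iz":8,"ki":32,"oc":21}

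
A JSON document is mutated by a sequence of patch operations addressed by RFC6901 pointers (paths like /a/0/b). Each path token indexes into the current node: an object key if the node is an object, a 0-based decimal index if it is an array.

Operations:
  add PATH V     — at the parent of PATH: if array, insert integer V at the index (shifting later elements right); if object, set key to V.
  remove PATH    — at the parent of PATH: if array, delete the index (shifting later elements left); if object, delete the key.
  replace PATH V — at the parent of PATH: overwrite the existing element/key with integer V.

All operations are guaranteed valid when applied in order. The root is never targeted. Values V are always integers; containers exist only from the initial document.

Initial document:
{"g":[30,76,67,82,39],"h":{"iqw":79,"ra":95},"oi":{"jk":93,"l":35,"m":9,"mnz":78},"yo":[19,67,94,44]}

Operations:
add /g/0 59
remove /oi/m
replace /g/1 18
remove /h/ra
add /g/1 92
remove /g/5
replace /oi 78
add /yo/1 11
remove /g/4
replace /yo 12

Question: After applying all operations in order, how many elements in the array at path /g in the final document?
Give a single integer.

Answer: 5

Derivation:
After op 1 (add /g/0 59): {"g":[59,30,76,67,82,39],"h":{"iqw":79,"ra":95},"oi":{"jk":93,"l":35,"m":9,"mnz":78},"yo":[19,67,94,44]}
After op 2 (remove /oi/m): {"g":[59,30,76,67,82,39],"h":{"iqw":79,"ra":95},"oi":{"jk":93,"l":35,"mnz":78},"yo":[19,67,94,44]}
After op 3 (replace /g/1 18): {"g":[59,18,76,67,82,39],"h":{"iqw":79,"ra":95},"oi":{"jk":93,"l":35,"mnz":78},"yo":[19,67,94,44]}
After op 4 (remove /h/ra): {"g":[59,18,76,67,82,39],"h":{"iqw":79},"oi":{"jk":93,"l":35,"mnz":78},"yo":[19,67,94,44]}
After op 5 (add /g/1 92): {"g":[59,92,18,76,67,82,39],"h":{"iqw":79},"oi":{"jk":93,"l":35,"mnz":78},"yo":[19,67,94,44]}
After op 6 (remove /g/5): {"g":[59,92,18,76,67,39],"h":{"iqw":79},"oi":{"jk":93,"l":35,"mnz":78},"yo":[19,67,94,44]}
After op 7 (replace /oi 78): {"g":[59,92,18,76,67,39],"h":{"iqw":79},"oi":78,"yo":[19,67,94,44]}
After op 8 (add /yo/1 11): {"g":[59,92,18,76,67,39],"h":{"iqw":79},"oi":78,"yo":[19,11,67,94,44]}
After op 9 (remove /g/4): {"g":[59,92,18,76,39],"h":{"iqw":79},"oi":78,"yo":[19,11,67,94,44]}
After op 10 (replace /yo 12): {"g":[59,92,18,76,39],"h":{"iqw":79},"oi":78,"yo":12}
Size at path /g: 5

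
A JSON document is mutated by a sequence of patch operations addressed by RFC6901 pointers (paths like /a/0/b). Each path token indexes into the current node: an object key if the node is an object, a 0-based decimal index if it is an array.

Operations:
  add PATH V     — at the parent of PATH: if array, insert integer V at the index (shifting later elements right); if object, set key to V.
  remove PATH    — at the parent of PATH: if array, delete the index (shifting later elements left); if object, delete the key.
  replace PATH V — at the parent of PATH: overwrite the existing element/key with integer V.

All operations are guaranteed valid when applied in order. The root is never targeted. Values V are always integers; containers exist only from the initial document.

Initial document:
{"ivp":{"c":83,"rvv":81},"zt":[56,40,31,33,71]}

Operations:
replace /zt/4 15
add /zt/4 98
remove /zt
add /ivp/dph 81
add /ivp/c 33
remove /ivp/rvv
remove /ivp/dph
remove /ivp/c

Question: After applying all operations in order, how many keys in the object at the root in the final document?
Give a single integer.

After op 1 (replace /zt/4 15): {"ivp":{"c":83,"rvv":81},"zt":[56,40,31,33,15]}
After op 2 (add /zt/4 98): {"ivp":{"c":83,"rvv":81},"zt":[56,40,31,33,98,15]}
After op 3 (remove /zt): {"ivp":{"c":83,"rvv":81}}
After op 4 (add /ivp/dph 81): {"ivp":{"c":83,"dph":81,"rvv":81}}
After op 5 (add /ivp/c 33): {"ivp":{"c":33,"dph":81,"rvv":81}}
After op 6 (remove /ivp/rvv): {"ivp":{"c":33,"dph":81}}
After op 7 (remove /ivp/dph): {"ivp":{"c":33}}
After op 8 (remove /ivp/c): {"ivp":{}}
Size at the root: 1

Answer: 1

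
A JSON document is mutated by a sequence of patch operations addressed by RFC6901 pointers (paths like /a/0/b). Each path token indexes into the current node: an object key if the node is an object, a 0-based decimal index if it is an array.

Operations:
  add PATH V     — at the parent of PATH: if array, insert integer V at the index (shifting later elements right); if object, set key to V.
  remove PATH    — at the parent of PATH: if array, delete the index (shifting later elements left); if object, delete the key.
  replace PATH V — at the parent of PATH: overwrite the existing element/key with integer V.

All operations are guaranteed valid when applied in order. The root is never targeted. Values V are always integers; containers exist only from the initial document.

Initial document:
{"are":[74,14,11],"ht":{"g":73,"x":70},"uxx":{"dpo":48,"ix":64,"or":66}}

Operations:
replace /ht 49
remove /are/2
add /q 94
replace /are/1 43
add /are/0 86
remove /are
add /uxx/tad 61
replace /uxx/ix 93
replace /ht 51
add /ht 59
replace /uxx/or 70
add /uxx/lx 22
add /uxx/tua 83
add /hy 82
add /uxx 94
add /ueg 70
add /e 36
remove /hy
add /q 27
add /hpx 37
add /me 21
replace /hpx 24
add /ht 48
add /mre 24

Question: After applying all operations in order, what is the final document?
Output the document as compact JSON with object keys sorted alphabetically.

Answer: {"e":36,"hpx":24,"ht":48,"me":21,"mre":24,"q":27,"ueg":70,"uxx":94}

Derivation:
After op 1 (replace /ht 49): {"are":[74,14,11],"ht":49,"uxx":{"dpo":48,"ix":64,"or":66}}
After op 2 (remove /are/2): {"are":[74,14],"ht":49,"uxx":{"dpo":48,"ix":64,"or":66}}
After op 3 (add /q 94): {"are":[74,14],"ht":49,"q":94,"uxx":{"dpo":48,"ix":64,"or":66}}
After op 4 (replace /are/1 43): {"are":[74,43],"ht":49,"q":94,"uxx":{"dpo":48,"ix":64,"or":66}}
After op 5 (add /are/0 86): {"are":[86,74,43],"ht":49,"q":94,"uxx":{"dpo":48,"ix":64,"or":66}}
After op 6 (remove /are): {"ht":49,"q":94,"uxx":{"dpo":48,"ix":64,"or":66}}
After op 7 (add /uxx/tad 61): {"ht":49,"q":94,"uxx":{"dpo":48,"ix":64,"or":66,"tad":61}}
After op 8 (replace /uxx/ix 93): {"ht":49,"q":94,"uxx":{"dpo":48,"ix":93,"or":66,"tad":61}}
After op 9 (replace /ht 51): {"ht":51,"q":94,"uxx":{"dpo":48,"ix":93,"or":66,"tad":61}}
After op 10 (add /ht 59): {"ht":59,"q":94,"uxx":{"dpo":48,"ix":93,"or":66,"tad":61}}
After op 11 (replace /uxx/or 70): {"ht":59,"q":94,"uxx":{"dpo":48,"ix":93,"or":70,"tad":61}}
After op 12 (add /uxx/lx 22): {"ht":59,"q":94,"uxx":{"dpo":48,"ix":93,"lx":22,"or":70,"tad":61}}
After op 13 (add /uxx/tua 83): {"ht":59,"q":94,"uxx":{"dpo":48,"ix":93,"lx":22,"or":70,"tad":61,"tua":83}}
After op 14 (add /hy 82): {"ht":59,"hy":82,"q":94,"uxx":{"dpo":48,"ix":93,"lx":22,"or":70,"tad":61,"tua":83}}
After op 15 (add /uxx 94): {"ht":59,"hy":82,"q":94,"uxx":94}
After op 16 (add /ueg 70): {"ht":59,"hy":82,"q":94,"ueg":70,"uxx":94}
After op 17 (add /e 36): {"e":36,"ht":59,"hy":82,"q":94,"ueg":70,"uxx":94}
After op 18 (remove /hy): {"e":36,"ht":59,"q":94,"ueg":70,"uxx":94}
After op 19 (add /q 27): {"e":36,"ht":59,"q":27,"ueg":70,"uxx":94}
After op 20 (add /hpx 37): {"e":36,"hpx":37,"ht":59,"q":27,"ueg":70,"uxx":94}
After op 21 (add /me 21): {"e":36,"hpx":37,"ht":59,"me":21,"q":27,"ueg":70,"uxx":94}
After op 22 (replace /hpx 24): {"e":36,"hpx":24,"ht":59,"me":21,"q":27,"ueg":70,"uxx":94}
After op 23 (add /ht 48): {"e":36,"hpx":24,"ht":48,"me":21,"q":27,"ueg":70,"uxx":94}
After op 24 (add /mre 24): {"e":36,"hpx":24,"ht":48,"me":21,"mre":24,"q":27,"ueg":70,"uxx":94}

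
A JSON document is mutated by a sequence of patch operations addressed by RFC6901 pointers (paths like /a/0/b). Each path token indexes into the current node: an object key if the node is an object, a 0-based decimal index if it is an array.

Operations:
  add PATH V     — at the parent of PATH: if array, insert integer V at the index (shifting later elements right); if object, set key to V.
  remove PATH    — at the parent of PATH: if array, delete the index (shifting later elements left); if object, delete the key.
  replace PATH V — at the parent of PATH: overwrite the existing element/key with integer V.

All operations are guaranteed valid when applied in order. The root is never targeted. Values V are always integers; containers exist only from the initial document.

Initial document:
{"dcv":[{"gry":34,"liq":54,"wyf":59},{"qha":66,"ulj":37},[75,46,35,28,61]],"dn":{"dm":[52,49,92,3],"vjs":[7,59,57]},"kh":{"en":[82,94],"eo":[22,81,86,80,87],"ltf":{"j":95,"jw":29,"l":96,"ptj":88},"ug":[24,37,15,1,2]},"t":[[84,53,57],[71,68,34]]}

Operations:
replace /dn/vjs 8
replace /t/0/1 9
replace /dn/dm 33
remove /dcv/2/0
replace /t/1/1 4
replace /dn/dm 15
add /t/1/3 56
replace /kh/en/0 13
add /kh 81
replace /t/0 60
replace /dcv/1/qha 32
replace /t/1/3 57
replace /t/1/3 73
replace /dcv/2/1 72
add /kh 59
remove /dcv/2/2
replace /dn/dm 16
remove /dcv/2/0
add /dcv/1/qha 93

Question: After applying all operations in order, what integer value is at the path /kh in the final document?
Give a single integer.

After op 1 (replace /dn/vjs 8): {"dcv":[{"gry":34,"liq":54,"wyf":59},{"qha":66,"ulj":37},[75,46,35,28,61]],"dn":{"dm":[52,49,92,3],"vjs":8},"kh":{"en":[82,94],"eo":[22,81,86,80,87],"ltf":{"j":95,"jw":29,"l":96,"ptj":88},"ug":[24,37,15,1,2]},"t":[[84,53,57],[71,68,34]]}
After op 2 (replace /t/0/1 9): {"dcv":[{"gry":34,"liq":54,"wyf":59},{"qha":66,"ulj":37},[75,46,35,28,61]],"dn":{"dm":[52,49,92,3],"vjs":8},"kh":{"en":[82,94],"eo":[22,81,86,80,87],"ltf":{"j":95,"jw":29,"l":96,"ptj":88},"ug":[24,37,15,1,2]},"t":[[84,9,57],[71,68,34]]}
After op 3 (replace /dn/dm 33): {"dcv":[{"gry":34,"liq":54,"wyf":59},{"qha":66,"ulj":37},[75,46,35,28,61]],"dn":{"dm":33,"vjs":8},"kh":{"en":[82,94],"eo":[22,81,86,80,87],"ltf":{"j":95,"jw":29,"l":96,"ptj":88},"ug":[24,37,15,1,2]},"t":[[84,9,57],[71,68,34]]}
After op 4 (remove /dcv/2/0): {"dcv":[{"gry":34,"liq":54,"wyf":59},{"qha":66,"ulj":37},[46,35,28,61]],"dn":{"dm":33,"vjs":8},"kh":{"en":[82,94],"eo":[22,81,86,80,87],"ltf":{"j":95,"jw":29,"l":96,"ptj":88},"ug":[24,37,15,1,2]},"t":[[84,9,57],[71,68,34]]}
After op 5 (replace /t/1/1 4): {"dcv":[{"gry":34,"liq":54,"wyf":59},{"qha":66,"ulj":37},[46,35,28,61]],"dn":{"dm":33,"vjs":8},"kh":{"en":[82,94],"eo":[22,81,86,80,87],"ltf":{"j":95,"jw":29,"l":96,"ptj":88},"ug":[24,37,15,1,2]},"t":[[84,9,57],[71,4,34]]}
After op 6 (replace /dn/dm 15): {"dcv":[{"gry":34,"liq":54,"wyf":59},{"qha":66,"ulj":37},[46,35,28,61]],"dn":{"dm":15,"vjs":8},"kh":{"en":[82,94],"eo":[22,81,86,80,87],"ltf":{"j":95,"jw":29,"l":96,"ptj":88},"ug":[24,37,15,1,2]},"t":[[84,9,57],[71,4,34]]}
After op 7 (add /t/1/3 56): {"dcv":[{"gry":34,"liq":54,"wyf":59},{"qha":66,"ulj":37},[46,35,28,61]],"dn":{"dm":15,"vjs":8},"kh":{"en":[82,94],"eo":[22,81,86,80,87],"ltf":{"j":95,"jw":29,"l":96,"ptj":88},"ug":[24,37,15,1,2]},"t":[[84,9,57],[71,4,34,56]]}
After op 8 (replace /kh/en/0 13): {"dcv":[{"gry":34,"liq":54,"wyf":59},{"qha":66,"ulj":37},[46,35,28,61]],"dn":{"dm":15,"vjs":8},"kh":{"en":[13,94],"eo":[22,81,86,80,87],"ltf":{"j":95,"jw":29,"l":96,"ptj":88},"ug":[24,37,15,1,2]},"t":[[84,9,57],[71,4,34,56]]}
After op 9 (add /kh 81): {"dcv":[{"gry":34,"liq":54,"wyf":59},{"qha":66,"ulj":37},[46,35,28,61]],"dn":{"dm":15,"vjs":8},"kh":81,"t":[[84,9,57],[71,4,34,56]]}
After op 10 (replace /t/0 60): {"dcv":[{"gry":34,"liq":54,"wyf":59},{"qha":66,"ulj":37},[46,35,28,61]],"dn":{"dm":15,"vjs":8},"kh":81,"t":[60,[71,4,34,56]]}
After op 11 (replace /dcv/1/qha 32): {"dcv":[{"gry":34,"liq":54,"wyf":59},{"qha":32,"ulj":37},[46,35,28,61]],"dn":{"dm":15,"vjs":8},"kh":81,"t":[60,[71,4,34,56]]}
After op 12 (replace /t/1/3 57): {"dcv":[{"gry":34,"liq":54,"wyf":59},{"qha":32,"ulj":37},[46,35,28,61]],"dn":{"dm":15,"vjs":8},"kh":81,"t":[60,[71,4,34,57]]}
After op 13 (replace /t/1/3 73): {"dcv":[{"gry":34,"liq":54,"wyf":59},{"qha":32,"ulj":37},[46,35,28,61]],"dn":{"dm":15,"vjs":8},"kh":81,"t":[60,[71,4,34,73]]}
After op 14 (replace /dcv/2/1 72): {"dcv":[{"gry":34,"liq":54,"wyf":59},{"qha":32,"ulj":37},[46,72,28,61]],"dn":{"dm":15,"vjs":8},"kh":81,"t":[60,[71,4,34,73]]}
After op 15 (add /kh 59): {"dcv":[{"gry":34,"liq":54,"wyf":59},{"qha":32,"ulj":37},[46,72,28,61]],"dn":{"dm":15,"vjs":8},"kh":59,"t":[60,[71,4,34,73]]}
After op 16 (remove /dcv/2/2): {"dcv":[{"gry":34,"liq":54,"wyf":59},{"qha":32,"ulj":37},[46,72,61]],"dn":{"dm":15,"vjs":8},"kh":59,"t":[60,[71,4,34,73]]}
After op 17 (replace /dn/dm 16): {"dcv":[{"gry":34,"liq":54,"wyf":59},{"qha":32,"ulj":37},[46,72,61]],"dn":{"dm":16,"vjs":8},"kh":59,"t":[60,[71,4,34,73]]}
After op 18 (remove /dcv/2/0): {"dcv":[{"gry":34,"liq":54,"wyf":59},{"qha":32,"ulj":37},[72,61]],"dn":{"dm":16,"vjs":8},"kh":59,"t":[60,[71,4,34,73]]}
After op 19 (add /dcv/1/qha 93): {"dcv":[{"gry":34,"liq":54,"wyf":59},{"qha":93,"ulj":37},[72,61]],"dn":{"dm":16,"vjs":8},"kh":59,"t":[60,[71,4,34,73]]}
Value at /kh: 59

Answer: 59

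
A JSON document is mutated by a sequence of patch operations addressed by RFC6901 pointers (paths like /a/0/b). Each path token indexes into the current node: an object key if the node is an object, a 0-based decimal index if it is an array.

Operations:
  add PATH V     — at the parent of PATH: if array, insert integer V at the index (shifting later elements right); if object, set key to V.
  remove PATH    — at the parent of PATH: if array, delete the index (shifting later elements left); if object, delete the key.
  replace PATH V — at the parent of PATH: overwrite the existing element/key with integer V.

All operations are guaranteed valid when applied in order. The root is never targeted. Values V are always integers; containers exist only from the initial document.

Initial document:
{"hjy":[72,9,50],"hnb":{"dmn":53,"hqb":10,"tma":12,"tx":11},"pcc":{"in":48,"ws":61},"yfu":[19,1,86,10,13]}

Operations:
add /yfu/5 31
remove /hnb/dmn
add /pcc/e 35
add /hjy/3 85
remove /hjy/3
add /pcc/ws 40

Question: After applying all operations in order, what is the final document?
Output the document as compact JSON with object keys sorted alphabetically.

Answer: {"hjy":[72,9,50],"hnb":{"hqb":10,"tma":12,"tx":11},"pcc":{"e":35,"in":48,"ws":40},"yfu":[19,1,86,10,13,31]}

Derivation:
After op 1 (add /yfu/5 31): {"hjy":[72,9,50],"hnb":{"dmn":53,"hqb":10,"tma":12,"tx":11},"pcc":{"in":48,"ws":61},"yfu":[19,1,86,10,13,31]}
After op 2 (remove /hnb/dmn): {"hjy":[72,9,50],"hnb":{"hqb":10,"tma":12,"tx":11},"pcc":{"in":48,"ws":61},"yfu":[19,1,86,10,13,31]}
After op 3 (add /pcc/e 35): {"hjy":[72,9,50],"hnb":{"hqb":10,"tma":12,"tx":11},"pcc":{"e":35,"in":48,"ws":61},"yfu":[19,1,86,10,13,31]}
After op 4 (add /hjy/3 85): {"hjy":[72,9,50,85],"hnb":{"hqb":10,"tma":12,"tx":11},"pcc":{"e":35,"in":48,"ws":61},"yfu":[19,1,86,10,13,31]}
After op 5 (remove /hjy/3): {"hjy":[72,9,50],"hnb":{"hqb":10,"tma":12,"tx":11},"pcc":{"e":35,"in":48,"ws":61},"yfu":[19,1,86,10,13,31]}
After op 6 (add /pcc/ws 40): {"hjy":[72,9,50],"hnb":{"hqb":10,"tma":12,"tx":11},"pcc":{"e":35,"in":48,"ws":40},"yfu":[19,1,86,10,13,31]}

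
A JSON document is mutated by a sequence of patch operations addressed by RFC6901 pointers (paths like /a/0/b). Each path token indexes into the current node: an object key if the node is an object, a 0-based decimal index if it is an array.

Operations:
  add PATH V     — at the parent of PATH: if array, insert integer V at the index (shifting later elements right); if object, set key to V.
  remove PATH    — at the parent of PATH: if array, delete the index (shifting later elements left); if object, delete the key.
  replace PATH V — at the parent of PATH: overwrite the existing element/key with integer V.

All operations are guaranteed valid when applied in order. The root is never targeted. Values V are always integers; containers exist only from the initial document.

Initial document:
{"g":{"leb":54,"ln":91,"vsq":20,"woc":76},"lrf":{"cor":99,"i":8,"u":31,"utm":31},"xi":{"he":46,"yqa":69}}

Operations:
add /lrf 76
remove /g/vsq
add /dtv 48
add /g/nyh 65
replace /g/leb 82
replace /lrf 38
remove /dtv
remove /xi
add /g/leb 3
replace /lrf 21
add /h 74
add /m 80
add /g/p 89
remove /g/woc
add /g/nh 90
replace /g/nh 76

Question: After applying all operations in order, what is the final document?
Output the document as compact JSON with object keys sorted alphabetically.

Answer: {"g":{"leb":3,"ln":91,"nh":76,"nyh":65,"p":89},"h":74,"lrf":21,"m":80}

Derivation:
After op 1 (add /lrf 76): {"g":{"leb":54,"ln":91,"vsq":20,"woc":76},"lrf":76,"xi":{"he":46,"yqa":69}}
After op 2 (remove /g/vsq): {"g":{"leb":54,"ln":91,"woc":76},"lrf":76,"xi":{"he":46,"yqa":69}}
After op 3 (add /dtv 48): {"dtv":48,"g":{"leb":54,"ln":91,"woc":76},"lrf":76,"xi":{"he":46,"yqa":69}}
After op 4 (add /g/nyh 65): {"dtv":48,"g":{"leb":54,"ln":91,"nyh":65,"woc":76},"lrf":76,"xi":{"he":46,"yqa":69}}
After op 5 (replace /g/leb 82): {"dtv":48,"g":{"leb":82,"ln":91,"nyh":65,"woc":76},"lrf":76,"xi":{"he":46,"yqa":69}}
After op 6 (replace /lrf 38): {"dtv":48,"g":{"leb":82,"ln":91,"nyh":65,"woc":76},"lrf":38,"xi":{"he":46,"yqa":69}}
After op 7 (remove /dtv): {"g":{"leb":82,"ln":91,"nyh":65,"woc":76},"lrf":38,"xi":{"he":46,"yqa":69}}
After op 8 (remove /xi): {"g":{"leb":82,"ln":91,"nyh":65,"woc":76},"lrf":38}
After op 9 (add /g/leb 3): {"g":{"leb":3,"ln":91,"nyh":65,"woc":76},"lrf":38}
After op 10 (replace /lrf 21): {"g":{"leb":3,"ln":91,"nyh":65,"woc":76},"lrf":21}
After op 11 (add /h 74): {"g":{"leb":3,"ln":91,"nyh":65,"woc":76},"h":74,"lrf":21}
After op 12 (add /m 80): {"g":{"leb":3,"ln":91,"nyh":65,"woc":76},"h":74,"lrf":21,"m":80}
After op 13 (add /g/p 89): {"g":{"leb":3,"ln":91,"nyh":65,"p":89,"woc":76},"h":74,"lrf":21,"m":80}
After op 14 (remove /g/woc): {"g":{"leb":3,"ln":91,"nyh":65,"p":89},"h":74,"lrf":21,"m":80}
After op 15 (add /g/nh 90): {"g":{"leb":3,"ln":91,"nh":90,"nyh":65,"p":89},"h":74,"lrf":21,"m":80}
After op 16 (replace /g/nh 76): {"g":{"leb":3,"ln":91,"nh":76,"nyh":65,"p":89},"h":74,"lrf":21,"m":80}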